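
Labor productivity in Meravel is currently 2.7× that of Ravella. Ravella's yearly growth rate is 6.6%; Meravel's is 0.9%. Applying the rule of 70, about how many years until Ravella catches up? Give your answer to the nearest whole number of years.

roughly 18 years

The growth-rate gap is 6.6% − 0.9% = 5.7 percentage points.
So the ratio between them halves every 70/5.7 ≈ 12.28 years.
A 2.7× gap takes log₂(2.7) ≈ 1.43 halvings to close: 1.43 × 12.28 ≈ 18 years.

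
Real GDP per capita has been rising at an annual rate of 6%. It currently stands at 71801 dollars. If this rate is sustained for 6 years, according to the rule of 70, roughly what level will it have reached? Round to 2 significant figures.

Doubling time ≈ 70/6 = 11.67 years.
6 years is 6/11.67 ≈ 0.51 doublings, a factor of 2^0.51 ≈ 1.42.
71801 × 1.42 ≈ 100000 dollars.

around 100000 dollars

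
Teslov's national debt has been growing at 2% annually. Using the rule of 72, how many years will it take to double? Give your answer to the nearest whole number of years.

36 years

Doubling time ≈ 72 / 2 = 36.00 years.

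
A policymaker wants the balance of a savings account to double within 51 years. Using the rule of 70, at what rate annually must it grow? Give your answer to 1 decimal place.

70 / 51 ≈ 1.37, so about 1.4% annually.

approximately 1.4% annually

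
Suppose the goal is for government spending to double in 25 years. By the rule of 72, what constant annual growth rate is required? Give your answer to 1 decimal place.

≈ 2.9%

72 / 25 ≈ 2.88, so about 2.9% a year.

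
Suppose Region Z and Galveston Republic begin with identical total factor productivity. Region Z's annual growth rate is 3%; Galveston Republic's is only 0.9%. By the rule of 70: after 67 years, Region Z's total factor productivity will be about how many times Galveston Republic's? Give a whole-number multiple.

Region Z pulls ahead at 2.1 pp per year, so the ratio doubles every 70/2.1 ≈ 33.33 years.
In 67 years that's 2.01 doublings: 2^2.01 ≈ 4.

roughly 4 times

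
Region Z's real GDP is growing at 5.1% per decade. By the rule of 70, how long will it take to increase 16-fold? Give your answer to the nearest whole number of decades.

One doubling takes 70/5.1 = 13.73 decades.
16× is 4 doublings, so 4 × 13.73 ≈ 55 decades.

roughly 55 decades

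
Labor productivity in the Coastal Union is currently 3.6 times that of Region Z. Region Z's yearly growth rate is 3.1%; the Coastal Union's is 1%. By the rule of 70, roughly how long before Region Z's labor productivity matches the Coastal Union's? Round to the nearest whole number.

What matters is the difference: 2.1 pp.
Rule of 70 on the gap: the ratio halves every 70/2.1 ≈ 33.33 years.
A 3.6 times gap takes log₂(3.6) ≈ 1.85 halvings to close: 1.85 × 33.33 ≈ 62 years.

about 62 years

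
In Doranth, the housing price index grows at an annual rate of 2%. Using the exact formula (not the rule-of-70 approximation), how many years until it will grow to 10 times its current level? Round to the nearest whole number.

t = ln(10) / ln(1 + 0.02) = 2.3026 / 0.019803 ≈ 116.28.
≈ 116 years.

116 years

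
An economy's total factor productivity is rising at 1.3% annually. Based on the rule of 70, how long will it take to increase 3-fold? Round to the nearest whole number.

≈ 85 years

One doubling takes 70/1.3 = 53.85 years.
Reaching 3× takes log₂(3) ≈ 1.58 doublings.
1.58 × 53.85 ≈ 85 years.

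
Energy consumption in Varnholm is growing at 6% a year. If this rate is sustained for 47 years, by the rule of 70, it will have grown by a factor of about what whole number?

70/6 ≈ 11.67 years per doubling.
47 years fits 4 doublings: 2^4 = 16.

around 16 times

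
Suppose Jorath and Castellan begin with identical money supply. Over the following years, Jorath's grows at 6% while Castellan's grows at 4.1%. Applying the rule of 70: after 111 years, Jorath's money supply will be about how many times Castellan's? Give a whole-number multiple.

Only the 1.9-point difference matters.
70/1.9 ≈ 36.84 years per doubling of the ratio; 111 years gives 3.01 doublings, so ≈ 8×.

8 times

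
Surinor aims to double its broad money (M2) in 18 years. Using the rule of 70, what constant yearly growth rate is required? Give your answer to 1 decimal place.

70 / 18 ≈ 3.89, so about 3.9% per year.

3.9% per year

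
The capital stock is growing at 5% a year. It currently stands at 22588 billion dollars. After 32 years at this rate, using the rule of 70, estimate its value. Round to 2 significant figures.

roughly 110000 billion dollars

Doubling time ≈ 70/5 = 14.00 years.
32 years is 32/14.00 ≈ 2.29 doublings, a factor of 2^2.29 ≈ 4.89.
22588 × 4.89 ≈ 110000 billion dollars.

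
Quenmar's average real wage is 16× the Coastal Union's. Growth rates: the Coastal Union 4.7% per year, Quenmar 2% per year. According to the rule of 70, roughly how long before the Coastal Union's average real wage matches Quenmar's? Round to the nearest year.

the Coastal Union gains on Quenmar at 4.7% − 2% = 2.7 points a year.
At that relative rate the gap halves every 70/2.7 ≈ 25.93 years.
A 16× gap closes after 4 halvings: 4 × 25.93 ≈ 104 years.

approximately 104 years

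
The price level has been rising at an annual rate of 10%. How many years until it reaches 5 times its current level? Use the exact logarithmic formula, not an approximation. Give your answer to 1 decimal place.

16.9 years

t = ln(5) / ln(1 + 0.1) = 1.6094 / 0.095310 ≈ 16.89.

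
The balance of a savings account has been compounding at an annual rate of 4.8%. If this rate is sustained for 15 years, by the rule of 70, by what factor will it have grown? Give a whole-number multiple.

Doubling time ≈ 70/4.8 = 14.58 years.
15/14.58 ≈ 1 doubling, so about 2^1 = 2×.

roughly 2 times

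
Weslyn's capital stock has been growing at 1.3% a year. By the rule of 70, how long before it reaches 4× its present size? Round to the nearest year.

At 1.3% it doubles every 70/1.3 ≈ 53.85 years.
4 = 2^2, so 2 doublings → 108 years.

roughly 108 years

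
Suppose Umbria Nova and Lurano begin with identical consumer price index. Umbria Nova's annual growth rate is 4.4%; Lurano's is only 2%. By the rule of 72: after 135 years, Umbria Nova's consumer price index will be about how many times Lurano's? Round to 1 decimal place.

Rate gap = 4.4% − 2% = 2.4 points.
The ratio doubles every 72/2.4 ≈ 30.00 years.
135/30.00 ≈ 4.50 doublings → ratio ≈ 2^4.50 ≈ 22.6.

about 22.6 times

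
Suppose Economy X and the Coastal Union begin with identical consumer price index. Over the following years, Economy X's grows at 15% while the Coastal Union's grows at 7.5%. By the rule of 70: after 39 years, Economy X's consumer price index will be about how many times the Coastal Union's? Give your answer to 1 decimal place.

18.1 times

Only the 7.5-point difference matters.
70/7.5 ≈ 9.33 years per doubling of the ratio; 39 years gives 4.18 doublings, so ≈ 18.1×.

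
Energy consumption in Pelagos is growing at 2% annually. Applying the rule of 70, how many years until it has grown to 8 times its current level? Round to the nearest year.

105 years

One doubling takes 70/2 = 35.00 years.
8 = 2^3, so 3 doublings → 105 years.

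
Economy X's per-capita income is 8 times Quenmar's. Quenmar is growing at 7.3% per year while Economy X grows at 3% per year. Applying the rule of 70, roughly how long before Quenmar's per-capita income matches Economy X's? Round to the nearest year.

roughly 49 years

The growth-rate gap is 7.3% − 3% = 4.3 percentage points.
So the ratio between them halves every 70/4.3 ≈ 16.28 years.
An 8 times gap closes after 3 halvings: 3 × 16.28 ≈ 49 years.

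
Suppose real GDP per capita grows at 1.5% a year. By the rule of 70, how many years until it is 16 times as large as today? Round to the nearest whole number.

At 1.5% it doubles every 70/1.5 ≈ 46.67 years.
16 = 2^4, so 4 doublings → 187 years.

about 187 years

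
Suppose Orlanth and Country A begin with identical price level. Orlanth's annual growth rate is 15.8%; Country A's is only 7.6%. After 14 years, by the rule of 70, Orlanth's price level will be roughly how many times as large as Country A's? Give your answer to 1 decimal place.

≈ 3.1 times

Rate gap = 15.8% − 7.6% = 8.2 points.
The ratio doubles every 70/8.2 ≈ 8.54 years.
14/8.54 ≈ 1.64 doublings → ratio ≈ 2^1.64 ≈ 3.1.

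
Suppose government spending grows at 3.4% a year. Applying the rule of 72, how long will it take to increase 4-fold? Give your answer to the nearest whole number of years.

One doubling takes 72/3.4 = 21.18 years.
Getting to 4× needs 2 doublings: 2 × 21.18 ≈ 42 years.

42 years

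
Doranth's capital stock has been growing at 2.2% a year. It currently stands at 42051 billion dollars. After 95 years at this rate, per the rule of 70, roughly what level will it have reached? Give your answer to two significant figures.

Doubling time ≈ 70/2.2 = 31.82 years.
95 years is 95/31.82 ≈ 2.99 doublings, a factor of 2^2.99 ≈ 7.94.
42051 × 7.94 ≈ 330000 billion dollars.

about 330000 billion dollars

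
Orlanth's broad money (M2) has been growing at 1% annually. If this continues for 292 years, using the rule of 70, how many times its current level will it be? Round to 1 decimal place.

approximately 18.0 times

Doubling time ≈ 70/1 = 70.00 years.
292 years / 70.00 ≈ 4.17 doublings → factor 2^4.17 ≈ 18.0.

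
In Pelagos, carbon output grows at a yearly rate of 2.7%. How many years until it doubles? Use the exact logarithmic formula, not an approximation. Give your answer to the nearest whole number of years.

26 years

t = ln(2) / ln(1 + 0.027) = 0.6931 / 0.026642 ≈ 26.02.
≈ 26 years.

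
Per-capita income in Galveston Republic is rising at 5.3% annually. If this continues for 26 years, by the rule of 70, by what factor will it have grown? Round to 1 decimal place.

Doubling time ≈ 70/5.3 = 13.21 years.
26 years / 13.21 ≈ 1.97 doublings → factor 2^1.97 ≈ 3.9.

≈ 3.9 times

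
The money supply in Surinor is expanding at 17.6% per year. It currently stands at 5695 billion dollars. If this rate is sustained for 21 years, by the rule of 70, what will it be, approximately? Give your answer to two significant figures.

approximately 220000 billion dollars

It doubles every 70/17.6 ≈ 3.98 years, so 21 years is 5.28 doublings.
2^5.28 ≈ 38.85; 5695 × 38.85 ≈ 220000 billion dollars.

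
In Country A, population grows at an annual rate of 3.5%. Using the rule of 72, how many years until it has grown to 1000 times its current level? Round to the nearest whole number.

approximately 205 years

At 3.5% it doubles every 72/3.5 ≈ 20.57 years.
Reaching 1000× takes log₂(1000) ≈ 9.97 doublings.
9.97 × 20.57 ≈ 205 years.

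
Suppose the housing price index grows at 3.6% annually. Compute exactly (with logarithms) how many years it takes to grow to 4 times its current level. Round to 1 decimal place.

39.2 years

t = ln(4) / ln(1 + 0.036) = 1.3863 / 0.035367 ≈ 39.20.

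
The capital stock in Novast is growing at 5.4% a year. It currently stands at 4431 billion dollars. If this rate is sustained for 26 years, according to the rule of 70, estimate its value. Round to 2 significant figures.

It doubles every 70/5.4 ≈ 12.96 years, so 26 years is 2.01 doublings.
2^2.01 ≈ 4.03; 4431 × 4.03 ≈ 18000 billion dollars.

roughly 18000 billion dollars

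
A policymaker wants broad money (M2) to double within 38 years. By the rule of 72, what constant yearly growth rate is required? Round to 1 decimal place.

72 / 38 ≈ 1.89, so about 1.9% per year.

approximately 1.9% per year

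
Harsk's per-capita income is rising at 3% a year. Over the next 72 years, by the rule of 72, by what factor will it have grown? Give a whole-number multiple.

around 8 times

Doubling time ≈ 72/3 = 24.00 years.
72/24.00 ≈ 3 doublings, so about 2^3 = 8×.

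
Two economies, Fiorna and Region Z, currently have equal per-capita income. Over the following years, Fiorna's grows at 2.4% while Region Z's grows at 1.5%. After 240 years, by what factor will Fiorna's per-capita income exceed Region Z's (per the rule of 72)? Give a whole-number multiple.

Rate gap = 2.4% − 1.5% = 0.9 points.
The ratio doubles every 72/0.9 ≈ 80.00 years.
240/80.00 ≈ 3.00 doublings → ratio ≈ 2^3.00 ≈ 8.

approximately 8 times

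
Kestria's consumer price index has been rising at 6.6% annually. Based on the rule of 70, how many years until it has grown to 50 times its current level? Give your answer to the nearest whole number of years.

At 6.6% it doubles every 70/6.6 ≈ 10.61 years.
Reaching 50× takes log₂(50) ≈ 5.64 doublings.
5.64 × 10.61 ≈ 60 years.

roughly 60 years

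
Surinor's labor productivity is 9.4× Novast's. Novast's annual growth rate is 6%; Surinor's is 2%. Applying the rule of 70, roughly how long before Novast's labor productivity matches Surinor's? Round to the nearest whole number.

≈ 57 years

The growth-rate gap is 6% − 2% = 4 percentage points.
So the ratio between them halves every 70/4 ≈ 17.50 years.
A 9.4× gap takes log₂(9.4) ≈ 3.23 halvings to close: 3.23 × 17.50 ≈ 57 years.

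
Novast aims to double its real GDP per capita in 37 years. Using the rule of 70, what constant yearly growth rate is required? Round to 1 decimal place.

about 1.9%

70 / 37 ≈ 1.89, so about 1.9% per year.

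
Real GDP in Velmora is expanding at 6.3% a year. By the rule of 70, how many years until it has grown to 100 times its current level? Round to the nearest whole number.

Doubling time ≈ 70/6.3 = 11.11 years.
100× is log₂ 100 ≈ 6.64 doublings, so ≈ 6.64 × 11.11 = 74 years.

about 74 years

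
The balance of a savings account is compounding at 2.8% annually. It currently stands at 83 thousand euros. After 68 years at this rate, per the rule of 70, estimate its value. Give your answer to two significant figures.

≈ 550 thousand euros

It doubles every 70/2.8 ≈ 25.00 years, so 68 years is 2.72 doublings.
2^2.72 ≈ 6.59; 83 × 6.59 ≈ 550 thousand euros.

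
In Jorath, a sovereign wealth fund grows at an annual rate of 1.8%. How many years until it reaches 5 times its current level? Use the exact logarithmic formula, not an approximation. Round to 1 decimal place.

90.2 years

t = ln(5) / ln(1 + 0.018) = 1.6094 / 0.017840 ≈ 90.21.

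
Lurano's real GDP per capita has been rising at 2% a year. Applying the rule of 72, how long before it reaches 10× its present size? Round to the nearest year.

≈ 120 years

At 2% it doubles every 72/2 ≈ 36.00 years.
Reaching 10× takes log₂(10) ≈ 3.32 doublings.
3.32 × 36.00 ≈ 120 years.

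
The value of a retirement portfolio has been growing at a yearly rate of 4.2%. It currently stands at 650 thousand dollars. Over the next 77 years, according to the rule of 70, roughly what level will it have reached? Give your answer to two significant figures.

roughly 16000 thousand dollars

It doubles every 70/4.2 ≈ 16.67 years, so 77 years is 4.62 doublings.
2^4.62 ≈ 24.59; 650 × 24.59 ≈ 16000 thousand dollars.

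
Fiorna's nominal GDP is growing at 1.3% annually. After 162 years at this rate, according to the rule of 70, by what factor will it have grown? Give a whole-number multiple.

70/1.3 ≈ 53.85 years per doubling.
162 years fits 3 doublings: 2^3 = 8.

around 8 times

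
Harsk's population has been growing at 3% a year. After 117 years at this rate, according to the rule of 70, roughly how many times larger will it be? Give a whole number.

Doubling time ≈ 70/3 = 23.33 years.
117/23.33 ≈ 5 doublings, so about 2^5 = 32×.

32 times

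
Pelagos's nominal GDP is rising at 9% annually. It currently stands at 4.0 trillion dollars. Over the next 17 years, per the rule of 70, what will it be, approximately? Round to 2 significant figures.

Doubling time ≈ 70/9 = 7.78 years.
17 years is 17/7.78 ≈ 2.19 doublings, a factor of 2^2.19 ≈ 4.56.
4.0 × 4.56 ≈ 18 trillion dollars.

≈ 18 trillion dollars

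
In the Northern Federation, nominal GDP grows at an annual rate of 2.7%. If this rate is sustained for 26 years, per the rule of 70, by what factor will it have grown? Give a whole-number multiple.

At 2.7% one doubling takes ≈ 25.93 years; 26 years is 1 of them, so ×2.

about 2 times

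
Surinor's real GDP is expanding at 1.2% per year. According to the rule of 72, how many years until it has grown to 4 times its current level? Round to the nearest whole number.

roughly 120 years

One doubling takes 72/1.2 = 60.00 years.
4× is 2 doublings, so 2 × 60.00 ≈ 120 years.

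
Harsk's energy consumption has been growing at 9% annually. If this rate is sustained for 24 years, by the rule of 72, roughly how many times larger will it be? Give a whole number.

roughly 8 times

72/9 ≈ 8.00 years per doubling.
24 years fits 3 doublings: 2^3 = 8.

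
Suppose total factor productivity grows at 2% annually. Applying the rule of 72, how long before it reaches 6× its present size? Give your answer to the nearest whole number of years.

Doubling time ≈ 72/2 = 36.00 years.
6× is log₂ 6 ≈ 2.58 doublings, so ≈ 2.58 × 36.00 = 93 years.

≈ 93 years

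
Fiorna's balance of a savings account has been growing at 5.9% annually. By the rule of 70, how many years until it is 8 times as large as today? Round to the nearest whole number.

around 36 years

At 5.9% it doubles every 70/5.9 ≈ 11.86 years.
8 = 2^3, so 3 doublings → 36 years.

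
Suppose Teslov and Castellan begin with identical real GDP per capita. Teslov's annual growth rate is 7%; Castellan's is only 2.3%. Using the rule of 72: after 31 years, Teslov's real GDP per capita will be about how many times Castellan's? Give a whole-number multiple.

Only the 4.7-point difference matters.
72/4.7 ≈ 15.32 years per doubling of the ratio; 31 years gives 2.02 doublings, so ≈ 4×.

around 4 times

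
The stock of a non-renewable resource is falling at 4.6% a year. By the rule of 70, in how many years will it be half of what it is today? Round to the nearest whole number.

15 years

Falling at 4.6%, it halves about every 70/4.6 = 15.22 years.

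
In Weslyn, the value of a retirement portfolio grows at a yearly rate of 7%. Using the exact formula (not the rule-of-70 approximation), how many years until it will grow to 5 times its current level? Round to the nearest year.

t = ln(5) / ln(1 + 0.07) = 1.6094 / 0.067659 ≈ 23.79.
≈ 24 years.

24 years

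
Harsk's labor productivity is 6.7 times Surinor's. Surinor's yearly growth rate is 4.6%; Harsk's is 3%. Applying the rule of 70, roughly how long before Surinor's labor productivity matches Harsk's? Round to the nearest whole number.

The growth-rate gap is 4.6% − 3% = 1.6 percentage points.
So the ratio between them halves every 70/1.6 ≈ 43.75 years.
A 6.7 times gap takes log₂(6.7) ≈ 2.74 halvings to close: 2.74 × 43.75 ≈ 120 years.

approximately 120 years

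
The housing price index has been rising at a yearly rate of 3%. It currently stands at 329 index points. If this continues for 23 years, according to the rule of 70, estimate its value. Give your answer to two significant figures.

Doubling time ≈ 70/3 = 23.33 years.
23 years is 23/23.33 ≈ 0.99 doublings, a factor of 2^0.99 ≈ 1.99.
329 × 1.99 ≈ 650 index points.

≈ 650 index points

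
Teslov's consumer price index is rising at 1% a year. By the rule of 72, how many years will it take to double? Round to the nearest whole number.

72 years

At 1%, doubling takes about 72/1 = 72.00 years.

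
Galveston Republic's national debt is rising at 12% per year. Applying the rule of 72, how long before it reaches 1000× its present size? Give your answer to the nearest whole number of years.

One doubling takes 72/12 = 6.00 years.
Reaching 1000× takes log₂(1000) ≈ 9.97 doublings.
9.97 × 6.00 ≈ 60 years.

around 60 years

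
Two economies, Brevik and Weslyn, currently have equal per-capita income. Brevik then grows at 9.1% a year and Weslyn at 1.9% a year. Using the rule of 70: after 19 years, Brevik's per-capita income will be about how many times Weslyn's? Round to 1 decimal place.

approximately 3.9 times

Rate gap = 9.1% − 1.9% = 7.2 points.
The ratio doubles every 70/7.2 ≈ 9.72 years.
19/9.72 ≈ 1.95 doublings → ratio ≈ 2^1.95 ≈ 3.9.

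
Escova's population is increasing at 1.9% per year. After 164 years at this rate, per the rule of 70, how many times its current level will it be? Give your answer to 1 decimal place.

Doubles every ≈ 36.84 years (70/1.9).
164 years is 4.45 doublings; 2^4.45 ≈ 21.9×.

approximately 21.9 times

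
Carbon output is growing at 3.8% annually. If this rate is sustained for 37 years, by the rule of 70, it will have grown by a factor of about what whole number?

70/3.8 ≈ 18.42 years per doubling.
37 years fits 2 doublings: 2^2 = 4.

roughly 4 times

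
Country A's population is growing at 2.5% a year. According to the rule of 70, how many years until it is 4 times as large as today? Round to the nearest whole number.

around 56 years

At 2.5% it doubles every 70/2.5 ≈ 28.00 years.
Getting to 4× needs 2 doublings: 2 × 28.00 ≈ 56 years.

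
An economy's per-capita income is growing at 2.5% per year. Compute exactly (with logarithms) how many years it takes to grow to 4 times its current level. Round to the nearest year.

56 years

t = ln(4) / ln(1 + 0.025) = 1.3863 / 0.024693 ≈ 56.14.
≈ 56 years.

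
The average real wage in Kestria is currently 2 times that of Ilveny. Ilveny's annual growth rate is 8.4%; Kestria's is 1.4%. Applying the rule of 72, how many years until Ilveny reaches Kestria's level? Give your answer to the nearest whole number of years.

What matters is the difference: 7 pp.
Rule of 72 on the gap: the ratio halves every 72/7 ≈ 10.29 years.
A 2 times gap closes after 1 halving: 1 × 10.29 ≈ 10 years.

approximately 10 years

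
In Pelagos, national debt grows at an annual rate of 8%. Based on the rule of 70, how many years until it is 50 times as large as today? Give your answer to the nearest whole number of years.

At 8% it doubles every 70/8 ≈ 8.75 years.
50× is log₂ 50 ≈ 5.64 doublings, so ≈ 5.64 × 8.75 = 49 years.

49 years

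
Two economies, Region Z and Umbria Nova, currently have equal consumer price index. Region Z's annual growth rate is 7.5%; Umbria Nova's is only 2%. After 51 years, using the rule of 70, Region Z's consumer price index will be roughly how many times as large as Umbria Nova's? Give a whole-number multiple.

Only the 5.5-point difference matters.
70/5.5 ≈ 12.73 years per doubling of the ratio; 51 years gives 4.01 doublings, so ≈ 16×.

approximately 16 times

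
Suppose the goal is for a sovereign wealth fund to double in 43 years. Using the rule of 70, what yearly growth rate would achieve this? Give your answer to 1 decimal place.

70 / 43 ≈ 1.63, so about 1.6% per year.

roughly 1.6%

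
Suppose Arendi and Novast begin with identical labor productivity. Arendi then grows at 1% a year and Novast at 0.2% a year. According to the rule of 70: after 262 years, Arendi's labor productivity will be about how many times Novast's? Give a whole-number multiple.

8 times

Rate gap = 1% − 0.2% = 0.8 points.
The ratio doubles every 70/0.8 ≈ 87.50 years.
262/87.50 ≈ 2.99 doublings → ratio ≈ 2^2.99 ≈ 8.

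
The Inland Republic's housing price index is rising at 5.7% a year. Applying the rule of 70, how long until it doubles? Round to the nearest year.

12 years

Doubling time ≈ 70 / 5.7 = 12.28 years.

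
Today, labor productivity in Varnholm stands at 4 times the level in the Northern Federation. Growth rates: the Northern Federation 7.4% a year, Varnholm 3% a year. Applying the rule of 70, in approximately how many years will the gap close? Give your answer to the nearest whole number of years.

about 32 years

The growth-rate gap is 7.4% − 3% = 4.4 percentage points.
So the ratio between them halves every 70/4.4 ≈ 15.91 years.
A 4 times gap closes after 2 halvings: 2 × 15.91 ≈ 32 years.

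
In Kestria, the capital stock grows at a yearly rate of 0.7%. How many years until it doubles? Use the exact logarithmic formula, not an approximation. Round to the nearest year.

t = ln(2) / ln(1 + 0.007) = 0.6931 / 0.006976 ≈ 99.35.
≈ 99 years.

99 years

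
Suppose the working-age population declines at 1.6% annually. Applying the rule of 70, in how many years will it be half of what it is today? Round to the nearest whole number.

≈ 44 years

The rule works in reverse for decay: 70/1.6 ≈ 43.75 years to halve.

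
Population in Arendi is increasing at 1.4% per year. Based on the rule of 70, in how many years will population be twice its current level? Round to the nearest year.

50 years

At 1.4%, doubling takes about 70/1.4 = 50.00 years.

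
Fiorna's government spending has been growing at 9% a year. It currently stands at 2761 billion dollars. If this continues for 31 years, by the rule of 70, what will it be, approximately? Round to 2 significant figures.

It doubles every 70/9 ≈ 7.78 years, so 31 years is 3.98 doublings.
2^3.98 ≈ 15.78; 2761 × 15.78 ≈ 44000 billion dollars.

about 44000 billion dollars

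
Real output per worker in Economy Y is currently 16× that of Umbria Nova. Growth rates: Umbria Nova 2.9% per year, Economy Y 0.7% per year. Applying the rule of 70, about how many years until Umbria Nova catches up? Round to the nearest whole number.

What matters is the difference: 2.2 pp.
Rule of 70 on the gap: the ratio halves every 70/2.2 ≈ 31.82 years.
A 16× gap closes after 4 halvings: 4 × 31.82 ≈ 127 years.

127 years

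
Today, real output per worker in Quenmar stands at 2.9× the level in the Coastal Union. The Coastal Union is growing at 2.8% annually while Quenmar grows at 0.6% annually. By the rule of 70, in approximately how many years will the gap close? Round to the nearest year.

≈ 49 years

The growth-rate gap is 2.8% − 0.6% = 2.2 percentage points.
So the ratio between them halves every 70/2.2 ≈ 31.82 years.
A 2.9× gap takes log₂(2.9) ≈ 1.54 halvings to close: 1.54 × 31.82 ≈ 49 years.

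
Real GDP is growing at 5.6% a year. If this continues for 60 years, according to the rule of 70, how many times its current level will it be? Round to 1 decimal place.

Doubles every ≈ 12.50 years (70/5.6).
60 years is 4.80 doublings; 2^4.80 ≈ 27.9×.

27.9 times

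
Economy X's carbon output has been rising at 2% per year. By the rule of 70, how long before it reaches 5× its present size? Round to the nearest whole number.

≈ 81 years

At 2% it doubles every 70/2 ≈ 35.00 years.
Reaching 5× takes log₂(5) ≈ 2.32 doublings.
2.32 × 35.00 ≈ 81 years.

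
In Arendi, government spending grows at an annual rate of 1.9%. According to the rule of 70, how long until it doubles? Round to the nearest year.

70/1.9 ≈ 36.84, so it doubles roughly every 37 years.

about 37 years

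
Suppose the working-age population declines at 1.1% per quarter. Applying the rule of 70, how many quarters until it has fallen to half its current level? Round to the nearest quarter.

Halving time ≈ 70 / 1.1 = 63.64 → 64 quarters.

≈ 64 quarters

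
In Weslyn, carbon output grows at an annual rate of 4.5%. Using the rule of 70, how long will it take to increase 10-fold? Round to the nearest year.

around 52 years

Doubling time ≈ 70/4.5 = 15.56 years.
10× is log₂ 10 ≈ 3.32 doublings, so ≈ 3.32 × 15.56 = 52 years.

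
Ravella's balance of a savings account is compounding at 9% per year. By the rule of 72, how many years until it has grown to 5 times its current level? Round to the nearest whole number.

At 9% it doubles every 72/9 ≈ 8.00 years.
5× is log₂ 5 ≈ 2.32 doublings, so ≈ 2.32 × 8.00 = 19 years.

19 years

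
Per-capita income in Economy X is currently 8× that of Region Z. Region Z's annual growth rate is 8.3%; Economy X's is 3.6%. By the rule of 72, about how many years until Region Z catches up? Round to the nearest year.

The growth-rate gap is 8.3% − 3.6% = 4.7 percentage points.
So the ratio between them halves every 72/4.7 ≈ 15.32 years.
An 8× gap closes after 3 halvings: 3 × 15.32 ≈ 46 years.

approximately 46 years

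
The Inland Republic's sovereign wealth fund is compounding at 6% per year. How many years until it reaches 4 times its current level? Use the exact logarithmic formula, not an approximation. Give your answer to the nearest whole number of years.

t = ln(4) / ln(1 + 0.06) = 1.3863 / 0.058269 ≈ 23.79.
≈ 24 years.

24 years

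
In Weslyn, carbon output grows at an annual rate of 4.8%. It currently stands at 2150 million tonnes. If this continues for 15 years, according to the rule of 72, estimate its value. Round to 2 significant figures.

approximately 4300 million tonnes

Doubling time ≈ 72/4.8 = 15.00 years.
15 years is 15/15.00 ≈ 1.00 doublings, a factor of 2^1.00 ≈ 2.00.
2150 × 2.00 ≈ 4300 million tonnes.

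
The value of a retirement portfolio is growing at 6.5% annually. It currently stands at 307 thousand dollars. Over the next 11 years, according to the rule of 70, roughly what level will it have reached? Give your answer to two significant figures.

It doubles every 70/6.5 ≈ 10.77 years, so 11 years is 1.02 doublings.
2^1.02 ≈ 2.03; 307 × 2.03 ≈ 620 thousand dollars.

approximately 620 thousand dollars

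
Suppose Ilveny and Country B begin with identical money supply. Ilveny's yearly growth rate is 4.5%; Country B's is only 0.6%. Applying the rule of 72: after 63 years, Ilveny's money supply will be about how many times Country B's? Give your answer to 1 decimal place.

around 10.6 times

Rate gap = 4.5% − 0.6% = 3.9 points.
The ratio doubles every 72/3.9 ≈ 18.46 years.
63/18.46 ≈ 3.41 doublings → ratio ≈ 2^3.41 ≈ 10.6.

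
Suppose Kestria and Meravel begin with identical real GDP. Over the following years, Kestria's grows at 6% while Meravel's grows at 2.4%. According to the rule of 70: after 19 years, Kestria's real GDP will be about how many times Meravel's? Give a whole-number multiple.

2 times

Kestria pulls ahead at 3.6 pp per year, so the ratio doubles every 70/3.6 ≈ 19.44 years.
In 19 years that's 0.98 doublings: 2^0.98 ≈ 2.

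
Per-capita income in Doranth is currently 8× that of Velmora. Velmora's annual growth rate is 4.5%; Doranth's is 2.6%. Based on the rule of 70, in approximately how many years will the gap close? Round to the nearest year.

111 years

What matters is the difference: 1.9 pp.
Rule of 70 on the gap: the ratio halves every 70/1.9 ≈ 36.84 years.
An 8× gap closes after 3 halvings: 3 × 36.84 ≈ 111 years.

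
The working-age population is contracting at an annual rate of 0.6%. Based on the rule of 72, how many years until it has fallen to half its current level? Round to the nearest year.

120 years

Falling at 0.6%, it halves about every 72/0.6 = 120.00 years.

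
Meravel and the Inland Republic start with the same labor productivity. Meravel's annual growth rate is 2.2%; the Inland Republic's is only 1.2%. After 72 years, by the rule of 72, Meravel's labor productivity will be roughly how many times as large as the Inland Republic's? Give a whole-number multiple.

roughly 2 times

Only the 1-point difference matters.
72/1 ≈ 72.00 years per doubling of the ratio; 72 years gives 1.00 doublings, so ≈ 2×.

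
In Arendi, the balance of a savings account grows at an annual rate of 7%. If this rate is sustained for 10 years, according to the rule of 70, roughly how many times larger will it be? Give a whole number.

2 times

Doubling time ≈ 70/7 = 10.00 years.
10/10.00 ≈ 1 doubling, so about 2^1 = 2×.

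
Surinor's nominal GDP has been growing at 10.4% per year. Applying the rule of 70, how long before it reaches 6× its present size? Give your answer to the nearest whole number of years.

Doubling time ≈ 70/10.4 = 6.73 years.
Reaching 6× takes log₂(6) ≈ 2.58 doublings.
2.58 × 6.73 ≈ 17 years.

roughly 17 years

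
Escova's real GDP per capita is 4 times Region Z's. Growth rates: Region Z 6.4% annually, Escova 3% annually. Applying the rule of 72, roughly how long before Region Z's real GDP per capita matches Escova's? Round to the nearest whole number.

The growth-rate gap is 6.4% − 3% = 3.4 percentage points.
So the ratio between them halves every 72/3.4 ≈ 21.18 years.
A 4 times gap closes after 2 halvings: 2 × 21.18 ≈ 42 years.

≈ 42 years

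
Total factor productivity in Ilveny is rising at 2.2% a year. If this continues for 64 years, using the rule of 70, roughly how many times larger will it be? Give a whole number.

around 4 times

Doubling time ≈ 70/2.2 = 31.82 years.
64/31.82 ≈ 2 doublings, so about 2^2 = 4×.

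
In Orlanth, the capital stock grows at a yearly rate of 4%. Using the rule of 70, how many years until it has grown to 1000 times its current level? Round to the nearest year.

about 174 years

One doubling takes 70/4 = 17.50 years.
Reaching 1000× takes log₂(1000) ≈ 9.97 doublings.
9.97 × 17.50 ≈ 174 years.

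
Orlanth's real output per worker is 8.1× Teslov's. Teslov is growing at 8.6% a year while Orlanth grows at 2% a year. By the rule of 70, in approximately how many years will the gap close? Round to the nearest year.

approximately 32 years

What matters is the difference: 6.6 pp.
Rule of 70 on the gap: the ratio halves every 70/6.6 ≈ 10.61 years.
An 8.1× gap takes log₂(8.1) ≈ 3.02 halvings to close: 3.02 × 10.61 ≈ 32 years.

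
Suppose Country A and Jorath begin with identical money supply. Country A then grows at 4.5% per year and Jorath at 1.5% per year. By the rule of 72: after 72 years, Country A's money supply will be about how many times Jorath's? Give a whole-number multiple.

approximately 8 times

Only the 3-point difference matters.
72/3 ≈ 24.00 years per doubling of the ratio; 72 years gives 3.00 doublings, so ≈ 8×.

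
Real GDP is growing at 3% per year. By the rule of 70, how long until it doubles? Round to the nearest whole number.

23 years

At 3%, doubling takes about 70/3 = 23.33 years.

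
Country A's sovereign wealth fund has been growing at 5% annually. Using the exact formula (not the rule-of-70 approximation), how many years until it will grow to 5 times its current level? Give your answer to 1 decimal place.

t = ln(5) / ln(1 + 0.05) = 1.6094 / 0.048790 ≈ 32.99.

33.0 years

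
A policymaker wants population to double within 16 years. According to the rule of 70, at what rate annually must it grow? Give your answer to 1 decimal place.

4.4% annually

70 / 16 ≈ 4.38, so about 4.4% annually.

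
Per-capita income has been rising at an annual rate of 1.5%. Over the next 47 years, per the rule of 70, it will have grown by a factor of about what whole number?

approximately 2 times

Doubling time ≈ 70/1.5 = 46.67 years.
47/46.67 ≈ 1 doubling, so about 2^1 = 2×.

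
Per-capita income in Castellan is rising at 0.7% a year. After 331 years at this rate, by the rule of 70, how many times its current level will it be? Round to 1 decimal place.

Doubling time ≈ 70/0.7 = 100.00 years.
331 years / 100.00 ≈ 3.31 doublings → factor 2^3.31 ≈ 9.9.

roughly 9.9 times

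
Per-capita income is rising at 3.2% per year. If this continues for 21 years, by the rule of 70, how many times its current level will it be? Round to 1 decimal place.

around 1.9 times

Doubling time ≈ 70/3.2 = 21.88 years.
21 years / 21.88 ≈ 0.96 doublings → factor 2^0.96 ≈ 1.9.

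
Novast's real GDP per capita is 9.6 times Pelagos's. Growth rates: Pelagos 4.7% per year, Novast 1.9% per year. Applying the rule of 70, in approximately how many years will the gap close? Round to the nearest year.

Pelagos gains on Novast at 4.7% − 1.9% = 2.8 points a year.
At that relative rate the gap halves every 70/2.8 ≈ 25.00 years.
A 9.6 times gap takes log₂(9.6) ≈ 3.26 halvings to close: 3.26 × 25.00 ≈ 82 years.

around 82 years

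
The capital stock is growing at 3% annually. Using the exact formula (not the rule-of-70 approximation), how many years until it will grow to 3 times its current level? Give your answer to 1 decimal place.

t = ln(3) / ln(1 + 0.03) = 1.0986 / 0.029559 ≈ 37.17.

37.2 years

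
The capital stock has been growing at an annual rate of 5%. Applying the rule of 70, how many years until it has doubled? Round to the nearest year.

roughly 14 years

70/5 ≈ 14.00, so it doubles roughly every 14 years.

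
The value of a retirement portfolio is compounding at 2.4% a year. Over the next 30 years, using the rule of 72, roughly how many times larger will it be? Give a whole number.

about 2 times

72/2.4 ≈ 30.00 years per doubling.
30 years fits 1 doubling: 2^1 = 2.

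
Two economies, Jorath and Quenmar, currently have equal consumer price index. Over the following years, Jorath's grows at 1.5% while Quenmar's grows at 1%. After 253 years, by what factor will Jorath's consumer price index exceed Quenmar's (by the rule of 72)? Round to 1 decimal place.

Jorath pulls ahead at 0.5 pp per year, so the ratio doubles every 72/0.5 ≈ 144.00 years.
In 253 years that's 1.76 doublings: 2^1.76 ≈ 3.4.

≈ 3.4 times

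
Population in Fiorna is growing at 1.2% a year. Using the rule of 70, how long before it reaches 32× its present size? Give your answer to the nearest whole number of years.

approximately 292 years

At 1.2% it doubles every 70/1.2 ≈ 58.33 years.
32 = 2^5, so 5 doublings → 292 years.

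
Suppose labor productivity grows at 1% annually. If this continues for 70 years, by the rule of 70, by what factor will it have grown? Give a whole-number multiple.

At 1% one doubling takes ≈ 70.00 years; 70 years is 1 of them, so ×2.

2 times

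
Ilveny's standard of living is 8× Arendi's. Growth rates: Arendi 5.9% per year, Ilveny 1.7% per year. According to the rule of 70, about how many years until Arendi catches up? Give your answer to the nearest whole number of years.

≈ 50 years

What matters is the difference: 4.2 pp.
Rule of 70 on the gap: the ratio halves every 70/4.2 ≈ 16.67 years.
An 8× gap closes after 3 halvings: 3 × 16.67 ≈ 50 years.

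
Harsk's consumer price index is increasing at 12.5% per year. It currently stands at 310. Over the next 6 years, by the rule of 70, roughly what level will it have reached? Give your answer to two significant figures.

≈ 650

It doubles every 70/12.5 ≈ 5.60 years, so 6 years is 1.07 doublings.
2^1.07 ≈ 2.10; 310 × 2.10 ≈ 650.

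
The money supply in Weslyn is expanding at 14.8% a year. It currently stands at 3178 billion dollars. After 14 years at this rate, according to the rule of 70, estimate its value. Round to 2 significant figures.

approximately 25000 billion dollars

It doubles every 70/14.8 ≈ 4.73 years, so 14 years is 2.96 doublings.
2^2.96 ≈ 7.78; 3178 × 7.78 ≈ 25000 billion dollars.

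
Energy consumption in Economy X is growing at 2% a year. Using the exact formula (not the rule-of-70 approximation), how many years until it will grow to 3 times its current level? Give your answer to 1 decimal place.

t = ln(3) / ln(1 + 0.02) = 1.0986 / 0.019803 ≈ 55.48.

55.5 years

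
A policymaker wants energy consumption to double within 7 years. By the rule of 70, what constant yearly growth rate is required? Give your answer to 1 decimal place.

approximately 10.0%

70 / 7 ≈ 10.00, so about 10.0% per year.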